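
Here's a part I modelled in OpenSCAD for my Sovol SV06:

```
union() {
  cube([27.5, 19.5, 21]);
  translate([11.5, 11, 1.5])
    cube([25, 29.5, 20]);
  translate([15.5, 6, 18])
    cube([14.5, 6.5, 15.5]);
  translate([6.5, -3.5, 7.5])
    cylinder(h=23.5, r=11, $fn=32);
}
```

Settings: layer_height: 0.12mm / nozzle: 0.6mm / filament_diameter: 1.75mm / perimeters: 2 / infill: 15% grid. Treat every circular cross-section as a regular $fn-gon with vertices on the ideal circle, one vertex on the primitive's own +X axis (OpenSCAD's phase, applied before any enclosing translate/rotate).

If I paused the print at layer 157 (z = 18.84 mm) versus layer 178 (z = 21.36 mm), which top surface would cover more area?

Layer 157 (z = 18.84): the 27.5×19.5 cube contributes its full rectangle (area 536.25 mm²); the cube at (11.5, 11) is present — its section is the full 25×29.5 rectangle (area 737.50 mm²); the cube at (15.5, 6) (footprint 14.5×6.5) is included at this height (area 94.25 mm²); the cylinder at (6.5, -3.5): section is a regular 32-gon, circumradius r=11 (area = (32/2)·11.000²·sin(360°/32) = 377.69 mm²); Merging all regions: the regions partially overlap — summed areas 1745.69 mm² minus the doubly-counted overlap 318.56 mm² gives 1427.13 mm² — area = 1427.13 mm². So its area = 1427.13 mm². Layer 178 (z = 21.36): the cube is not intersected at this z (z outside [0, 21]); the cube at (11.5, 11) is present — its section is the full 25×29.5 rectangle (area 737.50 mm²); the cube at (15.5, 6) (footprint 14.5×6.5) is included at this height (area 94.25 mm²); the r=11 cylinder at (6.5, -3.5) contributes a regular 32-gon of circumradius 11 (area = (32/2)·11.000²·sin(360°/32) = 377.69 mm²); Taking the union: the regions partially overlap — summed areas 1209.44 mm² minus the doubly-counted overlap 21.75 mm² gives 1187.69 mm² — area = 1187.69 mm². So its area = 1187.69 mm². Layer 157 is larger (1427.13 vs 1187.69 mm²).

layer 157 (z = 18.84 mm)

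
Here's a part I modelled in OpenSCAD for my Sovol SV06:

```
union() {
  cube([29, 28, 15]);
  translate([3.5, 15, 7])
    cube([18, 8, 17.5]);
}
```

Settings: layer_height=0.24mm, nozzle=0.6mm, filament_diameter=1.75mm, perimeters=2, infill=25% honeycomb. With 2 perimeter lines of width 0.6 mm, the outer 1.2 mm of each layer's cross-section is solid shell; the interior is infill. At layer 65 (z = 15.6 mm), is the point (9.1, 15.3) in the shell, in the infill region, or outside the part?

shell

At z = 15.6 mm: the cube is not intersected at this z (z outside [0, 15]); the 18×8 cube at (3.5, 15) contributes its full rectangle; Merging all regions: only the 18×8 cube at (3.5, 15) is present, so the union is just that shape — 1 connected region. Overall, the cross-section is a single solid region. The nearest boundary edge runs (3.50, 15.00)→(21.50, 15.00); distance from the point to it = 0.30 mm. The point is inside the cross-section, 0.30 mm from the nearest boundary — within the 1.2 mm shell band (2 × 0.6).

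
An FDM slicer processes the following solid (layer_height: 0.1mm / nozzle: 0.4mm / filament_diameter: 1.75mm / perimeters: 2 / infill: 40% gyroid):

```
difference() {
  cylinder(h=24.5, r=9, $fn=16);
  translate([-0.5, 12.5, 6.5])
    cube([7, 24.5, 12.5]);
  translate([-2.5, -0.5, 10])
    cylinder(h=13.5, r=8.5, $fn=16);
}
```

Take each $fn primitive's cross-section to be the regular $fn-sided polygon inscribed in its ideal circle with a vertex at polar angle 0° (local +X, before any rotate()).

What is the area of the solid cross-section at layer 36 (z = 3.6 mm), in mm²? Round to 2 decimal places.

247.98 mm²

At z = 3.6 mm: the cylinder: section is a regular 16-gon, circumradius r=9 (area = (16/2)·9.000²·sin(360°/16) = 247.98 mm²); the cube at (-0.5, 12.5) is absent (z outside [6.5, 19]); the cylinder at (-2.5, -0.5) is not intersected at this z (z outside [10, 23.5]); Subtracting the remaining from the first: none of the subtracted shapes is present at this height, so the r=9 cylinder is unchanged — area = 247.98 mm². Overall, the cross-section is a single solid region. Net area = 247.98 mm².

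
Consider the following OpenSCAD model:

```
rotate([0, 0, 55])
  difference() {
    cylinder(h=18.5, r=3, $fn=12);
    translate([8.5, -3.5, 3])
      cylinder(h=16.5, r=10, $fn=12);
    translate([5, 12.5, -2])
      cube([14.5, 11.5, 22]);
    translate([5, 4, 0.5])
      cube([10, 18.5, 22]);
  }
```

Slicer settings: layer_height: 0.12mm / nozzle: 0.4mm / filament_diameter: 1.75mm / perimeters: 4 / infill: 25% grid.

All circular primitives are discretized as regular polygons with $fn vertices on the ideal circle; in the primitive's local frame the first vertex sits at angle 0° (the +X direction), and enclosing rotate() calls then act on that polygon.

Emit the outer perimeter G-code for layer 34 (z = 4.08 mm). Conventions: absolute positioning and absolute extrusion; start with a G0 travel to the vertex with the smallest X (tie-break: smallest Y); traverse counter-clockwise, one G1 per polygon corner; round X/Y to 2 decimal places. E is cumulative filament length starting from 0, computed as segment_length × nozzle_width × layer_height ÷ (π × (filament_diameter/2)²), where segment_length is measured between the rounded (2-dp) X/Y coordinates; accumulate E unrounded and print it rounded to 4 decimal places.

At z = 4.08 mm: the r=3 cylinder contributes a regular 12-gon of circumradius 3; the r=10 cylinder at (8.5, -3.5) contributes a regular 12-gon of circumradius 10; the cube at (5, 12.5) (footprint 14.5×11.5) is included at this height; the cube at (5, 4) is present — its section is the full 10×18.5 rectangle; After the difference (first − rest): starting from the r=3 cylinder, the r=10 cylinder at (8.5, -3.5) partially overlaps it — only the 16.01 mm² overlap (of its 300.00 mm²) is removed, clipping the outline; the 14.5×11.5 cube at (5, 12.5) misses the remaining region (no effect); the 10×18.5 cube at (5, 4) misses the remaining region (no effect) — 1 connected region; (rotated 55° about Z; rotation is an isometry so areas/perimeters/island counts are preserved). The outline is a single polygon with 9 vertices. Extrusion per mm of travel: 0.4 × 0.12 / (π × 0.875²) = 0.019956. Accumulating E over each segment gives final E = 0.3018.

G0 X-2.99 Y0.26 Z4.08
G1 X-2.72 Y-1.27 E0.0310
G1 X-1.72 Y-2.46 E0.0620
G1 X-0.26 Y-2.99 E0.0930
G1 X1.27 Y-2.72 E0.1240
G1 X1.45 Y-2.57 E0.1287
G1 X-1.32 Y0.73 E0.2147
G1 X-1.62 Y2.42 E0.2489
G1 X-2.46 Y1.72 E0.2708
G1 X-2.99 Y0.26 E0.3018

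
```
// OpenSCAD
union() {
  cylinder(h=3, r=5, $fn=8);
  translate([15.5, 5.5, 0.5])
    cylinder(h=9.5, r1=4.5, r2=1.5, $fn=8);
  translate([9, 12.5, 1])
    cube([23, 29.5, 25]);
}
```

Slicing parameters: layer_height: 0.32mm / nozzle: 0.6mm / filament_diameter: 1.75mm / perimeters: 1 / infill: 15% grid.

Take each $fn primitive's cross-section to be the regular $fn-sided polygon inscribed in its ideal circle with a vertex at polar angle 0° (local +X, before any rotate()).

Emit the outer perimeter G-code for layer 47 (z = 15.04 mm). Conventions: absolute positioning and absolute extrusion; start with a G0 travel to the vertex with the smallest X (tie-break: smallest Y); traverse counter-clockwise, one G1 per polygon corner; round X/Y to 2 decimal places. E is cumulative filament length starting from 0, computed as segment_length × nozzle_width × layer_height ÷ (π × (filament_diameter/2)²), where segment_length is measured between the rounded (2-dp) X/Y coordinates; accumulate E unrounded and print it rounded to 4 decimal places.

G0 X9.00 Y12.50 Z15.04
G1 X32.00 Y12.50 E1.8360
G1 X32.00 Y42.00 E4.1908
G1 X9.00 Y42.00 E6.0267
G1 X9.00 Y12.50 E8.3816

At z = 15.04 mm: the cylinder does not reach this height (z outside [0, 3]); the cone at (15.5, 5.5) is absent (z outside [0.5, 10]); the cube at (9, 12.5) (footprint 23×29.5) is included at this height; Taking the union: only the 23×29.5 cube at (9, 12.5) is present, so the union is just that shape — 1 connected region. The outline is a single polygon with 4 vertices. Extrusion per mm of travel: 0.6 × 0.32 / (π × 0.875²) = 0.079824. Accumulating E over each segment gives final E = 8.3816.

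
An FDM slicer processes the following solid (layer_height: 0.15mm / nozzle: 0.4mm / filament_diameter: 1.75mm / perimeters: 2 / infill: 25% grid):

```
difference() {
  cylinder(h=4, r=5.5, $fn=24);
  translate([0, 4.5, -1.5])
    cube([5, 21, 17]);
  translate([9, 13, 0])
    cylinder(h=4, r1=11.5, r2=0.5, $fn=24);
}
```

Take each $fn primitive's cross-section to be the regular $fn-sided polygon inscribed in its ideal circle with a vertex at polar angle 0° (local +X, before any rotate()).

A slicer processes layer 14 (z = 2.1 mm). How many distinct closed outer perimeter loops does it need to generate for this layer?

1

At z = 2.1 mm: the r=5.5 cylinder gives a regular 24-gon of circumradius 5.5 (constant along its height); the cube at (0, 4.5) is present — its section is the full 5×21 rectangle; the cone at (9, 13) (r1=11.5→r2=0.5) has section circumradius 5.725 here — a regular 24-gon; After the difference (first − rest): starting from the r=5.5 cylinder, the 5×21 cube at (0, 4.5) partially overlaps it — only the 2.05 mm² overlap (of its 105.00 mm²) is removed, clipping the outline; the cone at (9, 13) misses the remaining region (no effect) — 1 connected region. The result has 1 disconnected region.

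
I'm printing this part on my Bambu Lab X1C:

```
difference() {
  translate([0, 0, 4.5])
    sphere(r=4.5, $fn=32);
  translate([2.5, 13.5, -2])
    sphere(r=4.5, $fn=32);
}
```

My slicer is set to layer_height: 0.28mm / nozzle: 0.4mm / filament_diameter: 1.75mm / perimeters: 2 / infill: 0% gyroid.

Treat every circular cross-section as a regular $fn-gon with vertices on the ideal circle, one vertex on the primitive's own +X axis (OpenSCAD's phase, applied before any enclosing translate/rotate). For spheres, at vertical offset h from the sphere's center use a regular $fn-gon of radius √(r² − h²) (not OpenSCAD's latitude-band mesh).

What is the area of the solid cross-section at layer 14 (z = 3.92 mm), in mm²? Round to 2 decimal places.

62.16 mm²

At z = 3.92 mm: the r=4.5 sphere slices to a regular 32-gon of circumradius 4.462 (√(r²−h²) with h=0.58 from center) (area = (32/2)·4.462²·sin(360°/32) = 62.16 mm²); the sphere at (2.5, 13.5) does not reach this height (|z−center|=5.920 > r=4.5); Taking the first minus the rest: none of the subtracted shapes is present at this height, so the r=4.5 sphere is unchanged — area = 62.16 mm². Overall, the cross-section is a single solid region. Net area = 62.16 mm².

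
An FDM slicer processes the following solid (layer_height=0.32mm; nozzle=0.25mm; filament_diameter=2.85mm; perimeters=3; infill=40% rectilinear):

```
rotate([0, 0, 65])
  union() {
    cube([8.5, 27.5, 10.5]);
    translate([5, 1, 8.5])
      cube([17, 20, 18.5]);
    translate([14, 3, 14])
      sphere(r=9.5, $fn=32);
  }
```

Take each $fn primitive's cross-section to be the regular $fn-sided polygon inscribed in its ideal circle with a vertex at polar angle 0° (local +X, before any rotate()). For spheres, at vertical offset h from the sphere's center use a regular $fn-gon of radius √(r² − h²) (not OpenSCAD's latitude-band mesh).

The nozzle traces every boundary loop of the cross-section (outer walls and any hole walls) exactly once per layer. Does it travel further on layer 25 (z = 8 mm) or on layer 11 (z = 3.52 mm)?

Layer 25 (z = 8): the 8.5×27.5 cube contributes its full rectangle (perimeter 72.00 mm); the cube at (5, 1) is not intersected at this z (z outside [8.5, 27]); the r=9.5 sphere at (14, 3) slices to a regular 32-gon of circumradius 7.365 (√(r²−h²) with h=6 from center) (perimeter = 2·32·7.365·sin(180°/32) = 46.20 mm); Combining (union): the regions partially overlap (shared area 11.04 mm²), so the edge portions inside another operand are dropped and the merged outline is re-measured after clipping — boundary = 100.73 mm; (whole slice rotated 65° about Z — lengths, areas and connectivity unchanged). So its perimeter = 100.73 mm. Layer 11 (z = 3.52): the cube (footprint 8.5×27.5) is included at this height (perimeter 72.00 mm); the cube at (5, 1) is absent (z outside [8.5, 27]); the sphere at (14, 3) is not intersected at this z (|z−center|=10.480 > r=9.5); Taking the union: only the 8.5×27.5 cube is present, so the union is just that shape — boundary = 72.00 mm; (whole slice rotated 65° about Z — lengths, areas and connectivity unchanged). So its perimeter = 72.00 mm. Layer 25 is larger (100.73 vs 72.00 mm).

layer 25 (z = 8 mm)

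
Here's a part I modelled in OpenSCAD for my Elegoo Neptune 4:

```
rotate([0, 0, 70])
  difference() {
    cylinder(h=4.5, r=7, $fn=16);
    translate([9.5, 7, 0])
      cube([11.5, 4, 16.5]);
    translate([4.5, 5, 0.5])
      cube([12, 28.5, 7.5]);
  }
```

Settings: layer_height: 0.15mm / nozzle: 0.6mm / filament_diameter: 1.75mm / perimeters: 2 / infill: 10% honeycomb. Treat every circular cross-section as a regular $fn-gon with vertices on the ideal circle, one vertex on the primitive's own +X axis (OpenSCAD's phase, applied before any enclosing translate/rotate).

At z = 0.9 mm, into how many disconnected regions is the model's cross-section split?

At z = 0.9 mm: the cylinder: section is a regular 16-gon, circumradius r=7; the 11.5×4 cube at (9.5, 7) contributes its full rectangle; the cube at (4.5, 5) is present — its section is the full 12×28.5 rectangle; Subtracting the remaining from the first: starting from the r=7 cylinder, the 11.5×4 cube at (9.5, 7) misses the remaining region (no effect); the 12×28.5 cube at (4.5, 5) partially overlaps it — only the 0.05 mm² overlap (of its 342.00 mm²) is removed, clipping the outline — 1 connected region; (rotated 70° about Z; rotation is an isometry so areas/perimeters/island counts are preserved). The result has 1 disconnected region.

1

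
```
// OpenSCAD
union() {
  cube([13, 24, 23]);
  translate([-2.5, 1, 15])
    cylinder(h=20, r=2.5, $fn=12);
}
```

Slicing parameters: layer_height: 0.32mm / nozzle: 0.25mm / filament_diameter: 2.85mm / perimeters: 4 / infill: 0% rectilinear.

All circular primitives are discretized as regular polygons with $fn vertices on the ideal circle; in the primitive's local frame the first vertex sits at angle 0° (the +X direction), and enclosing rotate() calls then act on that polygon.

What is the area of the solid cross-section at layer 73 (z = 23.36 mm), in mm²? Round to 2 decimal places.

18.75 mm²

At z = 23.36 mm: the cube does not reach this height (z outside [0, 23]); the cylinder at (-2.5, 1): section is a regular 12-gon, circumradius r=2.5 (area = (12/2)·2.500²·sin(360°/12) = 18.75 mm²); Taking the union: only the r=2.5 cylinder at (-2.5, 1) is present, so the union is just that shape — area = 18.75 mm². Overall, the cross-section is a single solid region. Net area = 18.75 mm².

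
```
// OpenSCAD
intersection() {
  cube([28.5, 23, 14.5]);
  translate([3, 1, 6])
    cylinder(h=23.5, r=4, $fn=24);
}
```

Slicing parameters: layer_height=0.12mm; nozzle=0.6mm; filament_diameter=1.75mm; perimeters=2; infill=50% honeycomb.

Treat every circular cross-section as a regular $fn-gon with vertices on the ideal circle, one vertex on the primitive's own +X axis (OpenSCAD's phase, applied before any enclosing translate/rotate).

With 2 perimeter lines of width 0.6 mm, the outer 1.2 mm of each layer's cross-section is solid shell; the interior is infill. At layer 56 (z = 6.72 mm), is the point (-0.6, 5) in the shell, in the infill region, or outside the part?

At z = 6.72 mm: the cube (footprint 28.5×23) is included at this height; the r=4 cylinder at (3, 1) contributes a regular 24-gon of circumradius 4; Keeping only the common overlap: the r=4 cylinder at (3, 1) partially overlaps the 28.5×23 cube; clipping to the common part keeps 30.04 mm² — 1 connected region. Overall, the cross-section is a single solid region. The nearest boundary edge runs (0.17, 3.83)→(1.00, 4.46); distance from the point to it = 1.40 mm. The point is not inside any of the regions above, so it lies outside the cross-section (1.40 mm from the nearest boundary).

outside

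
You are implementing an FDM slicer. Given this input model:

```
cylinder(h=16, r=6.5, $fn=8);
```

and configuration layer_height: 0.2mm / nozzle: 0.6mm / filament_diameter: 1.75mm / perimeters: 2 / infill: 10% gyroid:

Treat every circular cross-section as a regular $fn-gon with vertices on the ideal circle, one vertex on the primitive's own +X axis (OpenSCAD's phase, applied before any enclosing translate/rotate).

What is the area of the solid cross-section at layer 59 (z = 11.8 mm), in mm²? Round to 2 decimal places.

119.50 mm²

At z = 11.8 mm: the cylinder: section is a regular 8-gon, circumradius r=6.5 (area = (8/2)·6.500²·sin(360°/8) = 119.50 mm²). Overall, the cross-section is a single solid region. Net area = 119.50 mm².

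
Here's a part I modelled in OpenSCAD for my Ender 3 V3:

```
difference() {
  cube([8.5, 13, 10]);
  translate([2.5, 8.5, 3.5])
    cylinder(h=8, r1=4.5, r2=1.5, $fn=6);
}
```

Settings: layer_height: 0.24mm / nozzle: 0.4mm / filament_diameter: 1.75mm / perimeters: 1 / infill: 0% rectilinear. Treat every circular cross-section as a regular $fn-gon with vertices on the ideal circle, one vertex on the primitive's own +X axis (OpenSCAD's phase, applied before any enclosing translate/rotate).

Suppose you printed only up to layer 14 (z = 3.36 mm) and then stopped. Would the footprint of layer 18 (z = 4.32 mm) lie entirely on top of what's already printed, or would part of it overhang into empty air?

Compare the two slices. At z = 3.36: the cube is present — its section is the full 8.5×13 rectangle (area 110.50 mm²); the cone at (2.5, 8.5) does not reach this height (z outside [3.5, 11.5]); After the difference (first − rest): none of the subtracted shapes is present at this height, so the 8.5×13 cube is unchanged — area = 110.50 mm². At z = 4.32: the 8.5×13 cube contributes its full rectangle (area 110.50 mm²); the cone at (2.5, 8.5) (r1=4.5→r2=1.5) has section circumradius 4.192 here — a regular 6-gon (area = (6/2)·4.192²·sin(360°/6) = 45.67 mm²); After the difference (first − rest): starting from the 8.5×13 cube (110.50 mm²), the cone at (2.5, 8.5) partially overlaps it — only the 40.70 mm² overlap (of its 45.67 mm²) is removed, clipping the outline — area = 69.80 mm². Checking containment: the cross-section at z = 4.32 is a subset of the cross-section at z = 3.36.

entirely on top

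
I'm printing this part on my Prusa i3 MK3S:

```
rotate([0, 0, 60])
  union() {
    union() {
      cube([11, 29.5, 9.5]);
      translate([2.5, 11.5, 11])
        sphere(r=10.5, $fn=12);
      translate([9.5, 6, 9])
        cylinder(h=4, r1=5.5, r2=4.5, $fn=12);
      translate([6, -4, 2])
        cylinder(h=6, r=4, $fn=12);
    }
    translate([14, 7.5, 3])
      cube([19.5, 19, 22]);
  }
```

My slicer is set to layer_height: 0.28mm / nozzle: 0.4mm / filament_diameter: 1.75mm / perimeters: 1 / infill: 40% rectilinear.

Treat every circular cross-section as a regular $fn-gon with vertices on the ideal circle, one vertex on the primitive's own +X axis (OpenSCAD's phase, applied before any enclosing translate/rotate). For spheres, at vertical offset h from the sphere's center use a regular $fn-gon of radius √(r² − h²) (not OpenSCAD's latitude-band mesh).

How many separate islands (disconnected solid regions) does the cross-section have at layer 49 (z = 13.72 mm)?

At z = 13.72 mm: the cube is absent (z outside [0, 9.5]); the r=10.5 sphere at (2.5, 11.5) contributes a regular 12-gon of circumradius √(10.5²−2.72²) = 10.142; the cone at (9.5, 6) does not reach this height (z outside [9, 13]); the cylinder at (6, -4) is not intersected at this z (z outside [2, 8]); Combining (union): only the r=10.5 sphere at (2.5, 11.5) is present, so the union is just that shape — 1 connected region; the cube at (14, 7.5) is present — its section is the full 19.5×19 rectangle; Taking the union: the 2 present regions are separate (no shared area or edge), so areas and boundary lengths simply add and each stays a separate island — 2 connected regions; (rotated 60° about Z; rotation is an isometry so areas/perimeters/island counts are preserved). Overall, the cross-section has 2 separate islands. Island count = 2.

2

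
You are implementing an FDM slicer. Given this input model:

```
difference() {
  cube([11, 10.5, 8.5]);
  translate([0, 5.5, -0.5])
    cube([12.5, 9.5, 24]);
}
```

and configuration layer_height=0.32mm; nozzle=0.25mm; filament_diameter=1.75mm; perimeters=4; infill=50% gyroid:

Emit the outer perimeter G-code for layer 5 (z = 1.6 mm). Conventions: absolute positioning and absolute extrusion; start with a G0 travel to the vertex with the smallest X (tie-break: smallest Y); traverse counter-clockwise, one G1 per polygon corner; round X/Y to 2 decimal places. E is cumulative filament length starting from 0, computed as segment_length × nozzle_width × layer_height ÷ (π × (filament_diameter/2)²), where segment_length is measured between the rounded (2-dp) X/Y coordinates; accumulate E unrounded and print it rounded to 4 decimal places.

G0 X0.00 Y0.00 Z1.60
G1 X11.00 Y0.00 E0.3659
G1 X11.00 Y5.50 E0.5488
G1 X0.00 Y5.50 E0.9147
G1 X0.00 Y0.00 E1.0976

At z = 1.6 mm: the cube is present — its section is the full 11×10.5 rectangle; the 12.5×9.5 cube at (0, 5.5) contributes its full rectangle; After the difference (first − rest): starting from the 11×10.5 cube, the 12.5×9.5 cube at (0, 5.5) partially overlaps it — only the 55.00 mm² overlap (of its 118.75 mm²) is removed, clipping the outline — 1 connected region. The outline is a single polygon with 4 vertices. Extrusion per mm of travel: 0.25 × 0.32 / (π × 0.875²) = 0.033260. Accumulating E over each segment gives final E = 1.0976.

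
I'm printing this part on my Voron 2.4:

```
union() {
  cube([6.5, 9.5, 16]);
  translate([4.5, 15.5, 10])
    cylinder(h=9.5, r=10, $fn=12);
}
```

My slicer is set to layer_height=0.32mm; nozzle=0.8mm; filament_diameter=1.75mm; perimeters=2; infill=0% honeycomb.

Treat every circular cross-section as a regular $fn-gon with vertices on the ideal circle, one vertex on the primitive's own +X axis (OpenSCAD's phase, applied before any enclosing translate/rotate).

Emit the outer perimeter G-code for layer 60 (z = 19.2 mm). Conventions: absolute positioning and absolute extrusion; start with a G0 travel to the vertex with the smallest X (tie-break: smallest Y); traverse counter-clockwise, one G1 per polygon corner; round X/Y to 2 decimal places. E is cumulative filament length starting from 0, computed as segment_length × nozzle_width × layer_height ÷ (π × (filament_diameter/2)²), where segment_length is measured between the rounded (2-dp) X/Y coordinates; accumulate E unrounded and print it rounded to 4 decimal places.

G0 X-5.50 Y15.50 Z19.20
G1 X-4.16 Y10.50 E0.5509
G1 X-0.50 Y6.84 E1.1018
G1 X4.50 Y5.50 E1.6528
G1 X9.50 Y6.84 E2.2037
G1 X13.16 Y10.50 E2.7546
G1 X14.50 Y15.50 E3.3056
G1 X13.16 Y20.50 E3.8565
G1 X9.50 Y24.16 E4.4074
G1 X4.50 Y25.50 E4.9583
G1 X-0.50 Y24.16 E5.5093
G1 X-4.16 Y20.50 E6.0602
G1 X-5.50 Y15.50 E6.6111

At z = 19.2 mm: the cube is absent (z outside [0, 16]); the r=10 cylinder at (4.5, 15.5) gives a regular 12-gon of circumradius 10 (constant along its height); Taking the union: only the r=10 cylinder at (4.5, 15.5) is present, so the union is just that shape — 1 connected region. The outline is a single polygon with 12 vertices. Extrusion per mm of travel: 0.8 × 0.32 / (π × 0.875²) = 0.106432. Accumulating E over each segment gives final E = 6.6111.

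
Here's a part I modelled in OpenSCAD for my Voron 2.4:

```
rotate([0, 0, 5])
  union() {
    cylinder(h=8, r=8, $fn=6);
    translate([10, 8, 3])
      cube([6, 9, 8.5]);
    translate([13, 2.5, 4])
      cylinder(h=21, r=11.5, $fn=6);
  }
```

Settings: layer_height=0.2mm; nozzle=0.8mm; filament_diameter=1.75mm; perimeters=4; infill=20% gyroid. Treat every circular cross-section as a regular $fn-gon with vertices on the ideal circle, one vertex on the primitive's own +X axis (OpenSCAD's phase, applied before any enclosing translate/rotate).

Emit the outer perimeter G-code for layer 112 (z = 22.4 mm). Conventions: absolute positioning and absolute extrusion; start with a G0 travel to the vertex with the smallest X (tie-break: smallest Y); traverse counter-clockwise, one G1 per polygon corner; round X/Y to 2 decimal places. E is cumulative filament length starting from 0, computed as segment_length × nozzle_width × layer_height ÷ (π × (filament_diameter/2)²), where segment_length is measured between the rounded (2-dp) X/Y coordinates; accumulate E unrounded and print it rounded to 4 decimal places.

G0 X1.28 Y2.62 Z22.40
G1 X7.87 Y-6.80 E0.7647
G1 X19.33 Y-5.80 E1.5300
G1 X24.19 Y4.63 E2.2954
G1 X17.59 Y14.05 E3.0605
G1 X6.14 Y13.04 E3.8251
G1 X1.28 Y2.62 E4.5899

At z = 22.4 mm: the cylinder does not reach this height (z outside [0, 8]); the cube at (10, 8) is absent (z outside [3, 11.5]); the r=11.5 cylinder at (13, 2.5) contributes a regular 6-gon of circumradius 11.5; Taking the union: only the r=11.5 cylinder at (13, 2.5) is present, so the union is just that shape — 1 connected region; (whole slice rotated 5° about Z — lengths, areas and connectivity unchanged). The outline is a single polygon with 6 vertices. Extrusion per mm of travel: 0.8 × 0.2 / (π × 0.875²) = 0.066520. Accumulating E over each segment gives final E = 4.5899.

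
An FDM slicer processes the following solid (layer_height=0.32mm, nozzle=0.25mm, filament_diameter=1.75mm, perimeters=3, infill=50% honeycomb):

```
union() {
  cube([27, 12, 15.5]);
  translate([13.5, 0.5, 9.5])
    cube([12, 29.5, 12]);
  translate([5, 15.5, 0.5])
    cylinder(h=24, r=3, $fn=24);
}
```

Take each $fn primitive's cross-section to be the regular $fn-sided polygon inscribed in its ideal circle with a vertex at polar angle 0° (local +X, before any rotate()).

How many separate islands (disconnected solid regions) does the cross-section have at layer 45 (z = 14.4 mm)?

At z = 14.4 mm: the cube (footprint 27×12) is included at this height; the cube at (13.5, 0.5) is present — its section is the full 12×29.5 rectangle; the cylinder at (5, 15.5): section is a regular 24-gon, circumradius r=3; Taking the union: the regions partially overlap (shared area 138.00 mm²), so overlapping operands fuse into one piece — 2 connected regions. Overall, the cross-section has 2 separate islands. Island count = 2.

2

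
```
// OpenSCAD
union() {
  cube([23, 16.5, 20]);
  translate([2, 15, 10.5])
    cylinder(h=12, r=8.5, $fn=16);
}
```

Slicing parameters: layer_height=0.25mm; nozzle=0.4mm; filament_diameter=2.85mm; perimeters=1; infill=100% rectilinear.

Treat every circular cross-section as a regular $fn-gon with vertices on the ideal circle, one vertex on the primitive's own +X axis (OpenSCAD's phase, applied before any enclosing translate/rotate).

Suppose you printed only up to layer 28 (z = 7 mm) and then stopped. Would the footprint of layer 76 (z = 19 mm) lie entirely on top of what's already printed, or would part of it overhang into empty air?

Compare the two slices. At z = 7: the cube (footprint 23×16.5) is included at this height (area 379.50 mm²); the cylinder at (2, 15) does not reach this height (z outside [10.5, 22.5]); Taking the union: only the 23×16.5 cube is present, so the union is just that shape — area = 379.50 mm². At z = 19: the 23×16.5 cube contributes its full rectangle (area 379.50 mm²); the r=8.5 cylinder at (2, 15) contributes a regular 16-gon of circumradius 8.5 (area = (16/2)·8.500²·sin(360°/16) = 221.19 mm²); Merging all regions: the regions partially overlap — summed areas 600.69 mm² minus the doubly-counted overlap 87.43 mm² gives 513.26 mm² — area = 513.26 mm². Checking containment: at z = 19 the cross-section extends beyond the z = 7 cross-section by about 133.76 mm².

part overhangs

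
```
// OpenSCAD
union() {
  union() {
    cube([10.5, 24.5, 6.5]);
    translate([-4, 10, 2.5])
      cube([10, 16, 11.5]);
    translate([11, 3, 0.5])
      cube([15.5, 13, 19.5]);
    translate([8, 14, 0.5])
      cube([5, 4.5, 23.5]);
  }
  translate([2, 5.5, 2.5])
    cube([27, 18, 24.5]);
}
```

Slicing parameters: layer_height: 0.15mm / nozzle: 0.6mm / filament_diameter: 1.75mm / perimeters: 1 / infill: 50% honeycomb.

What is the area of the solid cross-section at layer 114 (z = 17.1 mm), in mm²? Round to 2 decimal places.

524.75 mm²

At z = 17.1 mm: the cube is absent (z outside [0, 6.5]); the cube at (-4, 10) does not reach this height (z outside [2.5, 14]); the cube at (11, 3) is present — its section is the full 15.5×13 rectangle (area 201.50 mm²); the cube at (8, 14) is present — its section is the full 5×4.5 rectangle (area 22.50 mm²); Taking the union: the regions partially overlap — summed areas 224.00 mm² minus the doubly-counted overlap 4.00 mm² gives 220.00 mm² — area = 220.00 mm²; the cube at (2, 5.5) (footprint 27×18) is included at this height (area 486.00 mm²); Merging all regions: the regions partially overlap — summed areas 706.00 mm² minus the doubly-counted overlap 181.25 mm² gives 524.75 mm² — area = 524.75 mm². Overall, the cross-section is a single solid region. Net area = 524.75 mm².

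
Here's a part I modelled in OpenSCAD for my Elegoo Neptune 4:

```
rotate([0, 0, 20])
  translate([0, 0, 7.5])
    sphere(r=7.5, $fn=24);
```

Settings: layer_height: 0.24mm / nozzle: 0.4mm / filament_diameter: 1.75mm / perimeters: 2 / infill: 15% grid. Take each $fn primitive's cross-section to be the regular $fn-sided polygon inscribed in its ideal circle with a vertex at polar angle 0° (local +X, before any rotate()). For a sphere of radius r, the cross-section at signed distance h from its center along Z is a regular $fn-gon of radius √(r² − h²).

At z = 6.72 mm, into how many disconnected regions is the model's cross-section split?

1

At z = 6.72 mm: the r=7.5 sphere slices to a regular 24-gon of circumradius 7.459 (√(r²−h²) with h=0.78 from center); (rotated 20° about Z; rotation is an isometry so areas/perimeters/island counts are preserved). The result has 1 disconnected region.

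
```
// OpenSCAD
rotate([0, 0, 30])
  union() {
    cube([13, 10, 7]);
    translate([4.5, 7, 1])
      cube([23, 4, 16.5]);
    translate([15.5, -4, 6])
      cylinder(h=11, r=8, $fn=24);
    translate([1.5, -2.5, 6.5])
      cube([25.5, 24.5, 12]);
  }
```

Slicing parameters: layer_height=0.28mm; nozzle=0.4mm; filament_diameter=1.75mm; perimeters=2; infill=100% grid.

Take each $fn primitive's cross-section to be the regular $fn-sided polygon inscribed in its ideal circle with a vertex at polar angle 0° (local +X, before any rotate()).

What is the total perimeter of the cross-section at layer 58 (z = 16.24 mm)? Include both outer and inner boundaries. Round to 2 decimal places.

At z = 16.24 mm: the cube is not intersected at this z (z outside [0, 7]); the cube at (4.5, 7) is present — its section is the full 23×4 rectangle (perimeter 54.00 mm); the cylinder at (15.5, -4): section is a regular 24-gon, circumradius r=8 (perimeter = 2·24·8.000·sin(180°/24) = 50.12 mm); the 25.5×24.5 cube at (1.5, -2.5) contributes its full rectangle (perimeter 100.00 mm); Combining (union): the regions partially overlap (shared area 165.68 mm²), so the edge portions inside another operand are dropped and the merged outline is re-measured after clipping — boundary = 113.48 mm; (whole slice rotated 30° about Z — lengths, areas and connectivity unchanged). Overall, the cross-section is a single solid region. Total boundary length (outer) = 113.48 mm.

113.48 mm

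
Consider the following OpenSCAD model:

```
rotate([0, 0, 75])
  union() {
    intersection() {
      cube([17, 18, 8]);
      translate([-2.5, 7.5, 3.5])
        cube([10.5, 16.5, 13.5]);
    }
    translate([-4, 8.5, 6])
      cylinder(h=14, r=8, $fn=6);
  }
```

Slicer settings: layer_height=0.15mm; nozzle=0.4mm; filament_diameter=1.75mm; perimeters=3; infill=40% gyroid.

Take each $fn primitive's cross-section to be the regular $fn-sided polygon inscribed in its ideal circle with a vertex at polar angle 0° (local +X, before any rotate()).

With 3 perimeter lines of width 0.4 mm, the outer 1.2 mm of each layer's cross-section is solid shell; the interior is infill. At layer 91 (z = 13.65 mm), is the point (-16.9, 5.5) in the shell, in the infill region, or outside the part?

outside

At z = 13.65 mm: the cube does not reach this height (z outside [0, 8]); the 10.5×16.5 cube at (-2.5, 7.5) contributes its full rectangle; After intersecting: at least one operand is absent at this height, so nothing remains; the r=8 cylinder at (-4, 8.5) gives a regular 6-gon of circumradius 8 (constant along its height); Merging all regions: only the r=8 cylinder at (-4, 8.5) is present, so the union is just that shape — 1 connected region; (whole slice rotated 75° about Z — lengths, areas and connectivity unchanged). Overall, the cross-section is a single solid region. Undo the 75° rotation: the query point maps to (0.939, 17.748) in the un-rotated model frame. The nearest boundary edge runs (4.00, 8.50)→(0.00, 15.43); distance from the point to it = 2.50 mm. The point is not inside any of the regions above, so it lies outside the cross-section (2.50 mm from the nearest boundary).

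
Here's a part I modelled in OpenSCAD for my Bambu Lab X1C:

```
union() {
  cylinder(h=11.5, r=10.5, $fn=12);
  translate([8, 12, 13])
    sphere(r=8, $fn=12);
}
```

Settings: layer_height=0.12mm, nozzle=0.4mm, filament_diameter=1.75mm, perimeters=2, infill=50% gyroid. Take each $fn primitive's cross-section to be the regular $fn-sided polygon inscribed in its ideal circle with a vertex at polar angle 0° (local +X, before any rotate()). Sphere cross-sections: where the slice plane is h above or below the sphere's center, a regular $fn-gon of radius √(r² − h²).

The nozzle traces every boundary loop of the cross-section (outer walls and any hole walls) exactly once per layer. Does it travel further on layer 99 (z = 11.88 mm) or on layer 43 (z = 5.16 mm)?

Layer 99 (z = 11.88): the cylinder is absent (z outside [0, 11.5]); the r=8 sphere at (8, 12) contributes a regular 12-gon of circumradius √(8²−1.12²) = 7.921 (perimeter = 2·12·7.921·sin(180°/12) = 49.20 mm); Merging all regions: only the r=8 sphere at (8, 12) is present, so the union is just that shape — boundary = 49.20 mm. So its perimeter = 49.20 mm. Layer 43 (z = 5.16): the r=10.5 cylinder contributes a regular 12-gon of circumradius 10.5 (perimeter = 2·12·10.500·sin(180°/12) = 65.22 mm); the r=8 sphere at (8, 12) slices to a regular 12-gon of circumradius 1.592 (√(r²−h²) with h=7.84 from center) (perimeter = 2·12·1.592·sin(180°/12) = 9.89 mm); Merging all regions: the 2 present regions are separate (no shared area or edge), so areas and boundary lengths simply add and each stays a separate island — boundary = 75.11 mm. So its perimeter = 75.11 mm. Layer 43 is larger (75.11 vs 49.20 mm).

layer 43 (z = 5.16 mm)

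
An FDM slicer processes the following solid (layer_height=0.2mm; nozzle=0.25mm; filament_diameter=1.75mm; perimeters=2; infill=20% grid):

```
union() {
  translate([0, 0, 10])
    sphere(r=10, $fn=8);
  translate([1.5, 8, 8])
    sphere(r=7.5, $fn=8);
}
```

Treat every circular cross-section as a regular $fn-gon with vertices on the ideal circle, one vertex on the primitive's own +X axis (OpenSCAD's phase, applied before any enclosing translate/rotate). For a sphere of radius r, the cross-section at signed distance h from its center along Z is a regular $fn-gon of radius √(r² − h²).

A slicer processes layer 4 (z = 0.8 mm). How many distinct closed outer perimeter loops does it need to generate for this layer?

2

At z = 0.8 mm: the r=10 sphere contributes a regular 8-gon of circumradius √(10²−9.2²) = 3.919; the r=7.5 sphere at (1.5, 8) slices to a regular 8-gon of circumradius 2.100 (√(r²−h²) with h=7.2 from center); Combining (union): the 2 present regions are separate (no shared area or edge), so areas and boundary lengths simply add and each stays a separate island — 2 connected regions. The result has 2 disconnected regions.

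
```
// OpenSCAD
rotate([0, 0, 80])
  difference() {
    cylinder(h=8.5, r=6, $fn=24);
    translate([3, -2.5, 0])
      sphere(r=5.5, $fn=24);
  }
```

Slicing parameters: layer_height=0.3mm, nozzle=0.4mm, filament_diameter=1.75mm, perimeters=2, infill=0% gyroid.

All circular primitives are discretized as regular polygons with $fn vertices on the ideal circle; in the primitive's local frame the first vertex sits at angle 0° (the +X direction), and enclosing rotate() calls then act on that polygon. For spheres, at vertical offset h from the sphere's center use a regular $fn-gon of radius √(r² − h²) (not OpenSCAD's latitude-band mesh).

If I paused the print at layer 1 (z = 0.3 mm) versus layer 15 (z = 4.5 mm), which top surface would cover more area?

Layer 1 (z = 0.3): the r=6 cylinder gives a regular 24-gon of circumradius 6 (constant along its height) (area = (24/2)·6.000²·sin(360°/24) = 111.81 mm²); the r=5.5 sphere at (3, -2.5) contributes a regular 24-gon of circumradius √(5.5²−0.3²) = 5.492 (area = (24/2)·5.492²·sin(360°/24) = 93.67 mm²); Taking the first minus the rest: starting from the r=6 cylinder (111.81 mm²), the r=5.5 sphere at (3, -2.5) partially overlaps it — only the 58.60 mm² overlap (of its 93.67 mm²) is removed, clipping the outline — area = 53.21 mm²; (whole slice rotated 80° about Z — lengths, areas and connectivity unchanged). So its area = 53.21 mm². Layer 15 (z = 4.5): the r=6 cylinder contributes a regular 24-gon of circumradius 6 (area = (24/2)·6.000²·sin(360°/24) = 111.81 mm²); the r=5.5 sphere at (3, -2.5) slices to a regular 24-gon of circumradius 3.162 (√(r²−h²) with h=4.5 from center) (area = (24/2)·3.162²·sin(360°/24) = 31.06 mm²); Subtracting the remaining from the first: starting from the r=6 cylinder (111.81 mm²), the r=5.5 sphere at (3, -2.5) partially overlaps it — only the 26.46 mm² overlap (of its 31.06 mm²) is removed, clipping the outline — area = 85.35 mm²; (whole slice rotated 80° about Z — lengths, areas and connectivity unchanged). So its area = 85.35 mm². Layer 15 is larger (85.35 vs 53.21 mm²).

layer 15 (z = 4.5 mm)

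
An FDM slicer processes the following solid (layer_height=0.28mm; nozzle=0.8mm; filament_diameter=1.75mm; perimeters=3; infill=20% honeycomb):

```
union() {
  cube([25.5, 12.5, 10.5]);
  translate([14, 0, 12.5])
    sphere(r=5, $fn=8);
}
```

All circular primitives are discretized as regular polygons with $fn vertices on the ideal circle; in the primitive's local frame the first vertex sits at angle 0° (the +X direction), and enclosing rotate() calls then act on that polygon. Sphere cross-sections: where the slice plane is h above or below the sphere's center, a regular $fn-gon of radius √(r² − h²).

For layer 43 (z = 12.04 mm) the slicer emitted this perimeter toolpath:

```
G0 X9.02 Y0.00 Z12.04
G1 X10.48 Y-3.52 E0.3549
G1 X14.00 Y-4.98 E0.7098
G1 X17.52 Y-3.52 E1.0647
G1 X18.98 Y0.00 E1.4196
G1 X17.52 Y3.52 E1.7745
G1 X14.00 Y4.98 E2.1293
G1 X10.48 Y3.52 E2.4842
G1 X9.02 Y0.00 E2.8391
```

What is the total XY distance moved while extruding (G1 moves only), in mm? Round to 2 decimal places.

30.49 mm

Sum the Euclidean lengths of each G1 segment: total = 30.49 mm.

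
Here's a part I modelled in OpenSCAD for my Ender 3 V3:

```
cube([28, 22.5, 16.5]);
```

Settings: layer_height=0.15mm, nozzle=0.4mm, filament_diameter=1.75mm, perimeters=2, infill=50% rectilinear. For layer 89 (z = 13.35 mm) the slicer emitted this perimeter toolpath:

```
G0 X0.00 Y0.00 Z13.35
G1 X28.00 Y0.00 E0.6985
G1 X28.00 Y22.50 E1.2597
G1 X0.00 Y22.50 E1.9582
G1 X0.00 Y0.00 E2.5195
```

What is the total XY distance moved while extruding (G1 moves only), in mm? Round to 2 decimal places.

Sum the Euclidean lengths of each G1 segment: total = 101.00 mm.

101.00 mm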